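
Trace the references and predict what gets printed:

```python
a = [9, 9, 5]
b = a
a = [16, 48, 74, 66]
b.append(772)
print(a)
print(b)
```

Key concept: rebinding vs mutation: a is rebound to a new list, b still points at the original.
Step by step:
`a = [9, 9, 5]` → a = [9, 9, 5]
`b = a` → b = [9, 9, 5] (same object as a)
`a = [16, 48, 74, 66]` → a = [16, 48, 74, 66]
`b.append(772)` → b = [9, 9, 5, 772]
`print(a)` → prints [16, 48, 74, 66]
`print(b)` → prints [9, 9, 5, 772]

Answer:
[16, 48, 74, 66]
[9, 9, 5, 772]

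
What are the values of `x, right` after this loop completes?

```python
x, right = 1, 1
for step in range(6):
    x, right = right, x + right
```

Fibonacci: after 6 iterations
`x, right` takes the values: (1, 1) → (1, 2) → (2, 3) → (3, 5) → (5, 8) → (8, 13) → (13, 21)

Answer: 13, 21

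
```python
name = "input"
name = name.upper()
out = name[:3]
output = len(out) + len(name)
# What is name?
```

Trace:
`name = "input"` → name = 'input'
`name = name.upper()` → name = 'INPUT'
`out = name[:3]` → out = 'INP'
`output = len(out) + len(name)` → output = 8
So name = 'INPUT'

Answer: 'INPUT'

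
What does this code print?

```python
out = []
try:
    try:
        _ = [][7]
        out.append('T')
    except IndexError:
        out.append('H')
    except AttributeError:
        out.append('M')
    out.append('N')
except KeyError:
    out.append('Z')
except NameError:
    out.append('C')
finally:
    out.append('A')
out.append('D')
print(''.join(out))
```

Execution trace: 'H' (inner except IndexError) → 'N' (try body, no exception) → 'A' (finally) → 'D' (after the try/except). Output: HNAD

Answer: HNAD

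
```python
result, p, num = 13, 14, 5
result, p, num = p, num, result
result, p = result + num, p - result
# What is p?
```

Trace:
`result, p, num = 13, 14, 5` → result = 13; p = 14; num = 5
`result, p, num = p, num, result` → result = 14; p = 5; num = 13
`result, p = result + num, p - result` → result = 27; p = -9
So p = -9

Answer: -9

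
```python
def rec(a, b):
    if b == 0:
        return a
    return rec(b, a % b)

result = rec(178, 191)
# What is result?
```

rec(178, 191) -> rec(191, 178) -> rec(178, 13) -> rec(13, 9) -> rec(9, 4) -> rec(4, 1) -> rec(1, 0) -> 1

Answer: 1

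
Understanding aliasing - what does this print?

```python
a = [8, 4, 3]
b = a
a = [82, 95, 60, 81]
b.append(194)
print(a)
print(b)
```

Key concept: rebinding vs mutation: a is rebound to a new list, b still points at the original.
Step by step:
`a = [8, 4, 3]` → a = [8, 4, 3]
`b = a` → b = [8, 4, 3] (same object as a)
`a = [82, 95, 60, 81]` → a = [82, 95, 60, 81]
`b.append(194)` → b = [8, 4, 3, 194]
`print(a)` → prints [82, 95, 60, 81]
`print(b)` → prints [8, 4, 3, 194]

Answer:
[82, 95, 60, 81]
[8, 4, 3, 194]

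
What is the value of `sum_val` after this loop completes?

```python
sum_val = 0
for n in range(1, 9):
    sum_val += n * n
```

Sum of squares 1² to 8² = 204
`sum_val` takes the values: 0 → 1 → 5 → 14 → 30 → 55 → 91 → 140 → 204

Answer: 204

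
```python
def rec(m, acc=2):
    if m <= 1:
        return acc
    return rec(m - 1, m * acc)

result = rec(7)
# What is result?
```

Accumulator trace (n, acc): (7, 2) -> (6, 14) -> (5, 84) -> (4, 420) -> (3, 1680) -> (2, 5040) -> (1, 10080) -> return 10080

Answer: 10080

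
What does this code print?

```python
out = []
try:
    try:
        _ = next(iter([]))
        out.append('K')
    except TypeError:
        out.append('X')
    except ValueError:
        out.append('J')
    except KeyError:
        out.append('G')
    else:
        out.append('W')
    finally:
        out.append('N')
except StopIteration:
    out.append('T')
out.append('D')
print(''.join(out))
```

Execution trace: 'N' (finally) → 'T' (outer except StopIteration) → 'D' (after the try/except). Output: NTD

Answer: NTD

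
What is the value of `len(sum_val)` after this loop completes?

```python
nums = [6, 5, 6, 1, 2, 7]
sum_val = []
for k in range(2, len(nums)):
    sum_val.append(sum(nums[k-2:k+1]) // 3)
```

Number of 3-element averages
`sum_val` takes the values: [] → [5] → [5, 4] → [5, 4, 3] → [5, 4, 3, 3]
So `len(sum_val)` = 4

Answer: 4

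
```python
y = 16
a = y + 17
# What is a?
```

Trace:
`y = 16` → y = 16
`a = y + 17` → a = 33
So a = 33

Answer: 33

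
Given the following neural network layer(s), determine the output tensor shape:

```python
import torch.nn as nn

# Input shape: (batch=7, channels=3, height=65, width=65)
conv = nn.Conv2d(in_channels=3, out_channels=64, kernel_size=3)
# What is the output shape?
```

Input: (7, 3, 65, 65) -> Output: (7, 64, 63, 63)

Answer: (7, 64, 63, 63)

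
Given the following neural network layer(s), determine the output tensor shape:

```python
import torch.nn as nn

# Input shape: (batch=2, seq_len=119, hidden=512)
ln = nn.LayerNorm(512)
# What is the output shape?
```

Input: (2, 119, 512) -> Output: (2, 119, 512)

Answer: (2, 119, 512)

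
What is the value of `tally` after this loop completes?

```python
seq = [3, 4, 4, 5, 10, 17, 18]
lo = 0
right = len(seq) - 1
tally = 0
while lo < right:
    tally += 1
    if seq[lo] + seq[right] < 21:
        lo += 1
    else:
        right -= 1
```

Steps to find pair summing to 21
`tally` takes the values: 0 → 1 → 2 → 3 → 4 → 5 → 6

Answer: 6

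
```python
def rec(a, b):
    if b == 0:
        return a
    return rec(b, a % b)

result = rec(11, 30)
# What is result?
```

rec(11, 30) -> rec(30, 11) -> rec(11, 8) -> rec(8, 3) -> rec(3, 2) -> rec(2, 1) -> rec(1, 0) -> 1

Answer: 1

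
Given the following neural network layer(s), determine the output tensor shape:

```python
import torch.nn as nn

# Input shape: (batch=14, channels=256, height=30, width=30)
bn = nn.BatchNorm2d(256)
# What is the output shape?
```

Input: (14, 256, 30, 30) -> Output: (14, 256, 30, 30)

Answer: (14, 256, 30, 30)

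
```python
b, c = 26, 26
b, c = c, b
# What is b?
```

Trace:
`b, c = 26, 26` → b = 26; c = 26
`b, c = c, b` → b = 26; c = 26
So b = 26

Answer: 26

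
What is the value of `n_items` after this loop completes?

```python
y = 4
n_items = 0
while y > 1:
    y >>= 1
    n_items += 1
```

Count right shifts until 1
`n_items` takes the values: 0 → 1 → 2

Answer: 2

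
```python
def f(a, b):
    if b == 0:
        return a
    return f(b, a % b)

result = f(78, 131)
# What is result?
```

f(78, 131) -> f(131, 78) -> f(78, 53) -> f(53, 25) -> f(25, 3) -> f(3, 1) -> f(1, 0) -> 1

Answer: 1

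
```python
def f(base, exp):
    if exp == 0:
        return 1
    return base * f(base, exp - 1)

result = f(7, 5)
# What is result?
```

f(7, 5) = 7 * 7 * 7 * 7 * 7 = 16807

Answer: 16807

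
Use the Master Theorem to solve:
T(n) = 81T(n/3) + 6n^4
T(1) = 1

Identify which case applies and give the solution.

a=81, b=3, f(n)=6n^4. log_3(81) = 4. Since c=4 = 4, Case 2 applies: T(n) = Θ(n^log_b(a) · log n) = O(n^4 log n).

Answer: O(n^4 log n) - Case 2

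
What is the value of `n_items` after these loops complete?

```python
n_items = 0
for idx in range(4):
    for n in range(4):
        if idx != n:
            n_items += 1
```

4² - 4 (exclude diagonal)
`n_items` takes the values: 0 → 1 → 2 → 3 → 4 → 5 → 6 → 7 → 8 → 9 → 10 → 11 → 12

Answer: 12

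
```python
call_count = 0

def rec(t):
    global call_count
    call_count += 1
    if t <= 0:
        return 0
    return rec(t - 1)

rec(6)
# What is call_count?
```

Linear recursion stepping by 1: 7 calls from t=6 down to ≤0.

Answer: 7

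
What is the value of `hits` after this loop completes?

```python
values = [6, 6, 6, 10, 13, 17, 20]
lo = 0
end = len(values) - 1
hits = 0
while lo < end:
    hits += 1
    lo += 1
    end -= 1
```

Iterations until pointers meet (list length 7)
`hits` takes the values: 0 → 1 → 2 → 3

Answer: 3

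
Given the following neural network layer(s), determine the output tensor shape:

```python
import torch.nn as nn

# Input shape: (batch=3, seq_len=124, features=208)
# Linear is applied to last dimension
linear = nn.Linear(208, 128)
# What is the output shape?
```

Input: (3, 124, 208) -> Output: (3, 124, 128)

Answer: (3, 124, 128)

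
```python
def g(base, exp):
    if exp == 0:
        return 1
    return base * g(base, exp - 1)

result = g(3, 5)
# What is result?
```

g(3, 5) = 3 * 3 * 3 * 3 * 3 = 243

Answer: 243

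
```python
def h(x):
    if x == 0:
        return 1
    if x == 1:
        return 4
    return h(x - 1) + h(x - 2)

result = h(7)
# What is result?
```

Build up from base cases: h(0)=1, h(1)=4, h(2)=5, h(3)=9, h(4)=14, h(5)=23, h(6)=37, ..., h(7)=60

Answer: 60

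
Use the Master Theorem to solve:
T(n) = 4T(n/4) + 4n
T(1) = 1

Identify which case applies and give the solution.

a=4, b=4, f(n)=4n. log_4(4) = 1. Since c=1 = 1, Case 2 applies: T(n) = Θ(n^log_b(a) · log n) = O(n log n).

Answer: O(n log n) - Case 2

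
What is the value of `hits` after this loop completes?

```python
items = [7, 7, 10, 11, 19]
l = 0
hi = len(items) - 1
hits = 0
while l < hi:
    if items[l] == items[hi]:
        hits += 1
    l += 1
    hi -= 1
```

Count matching pairs from ends
`hits` takes the values: 0

Answer: 0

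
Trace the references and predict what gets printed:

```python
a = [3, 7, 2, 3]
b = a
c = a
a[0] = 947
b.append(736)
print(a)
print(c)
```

Key concept: multiple aliases.
Step by step:
`a = [3, 7, 2, 3]` → a = [3, 7, 2, 3]
`b = a` → b = [3, 7, 2, 3] (same object as a)
`c = a` → c = [3, 7, 2, 3] (same object as a, b)
`a[0] = 947` → a = [947, 7, 2, 3] (same object as b, c); b = [947, 7, 2, 3] (same object as a, c); c = [947, 7, 2, 3] (same object as a, b)
`b.append(736)` → a = [947, 7, 2, 3, 736] (same object as b, c); b = [947, 7, 2, 3, 736] (same object as a, c); c = [947, 7, 2, 3, 736] (same object as a, b)
`print(a)` → prints [947, 7, 2, 3, 736]
`print(c)` → prints [947, 7, 2, 3, 736]

Answer:
[947, 7, 2, 3, 736]
[947, 7, 2, 3, 736]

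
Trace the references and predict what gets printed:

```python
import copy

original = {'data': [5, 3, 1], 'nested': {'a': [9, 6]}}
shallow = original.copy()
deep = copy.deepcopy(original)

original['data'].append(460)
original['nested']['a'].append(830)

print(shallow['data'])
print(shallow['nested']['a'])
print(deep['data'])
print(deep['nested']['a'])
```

Key concept: comparing shallow vs deep copy.
Step by step:
`original = {'data': [5, 3, 1], 'nested': {'a': [9, 6]}}` → original = {'data': [5, 3, 1], 'nested': {'a': [9, 6]}}
`shallow = original.copy()` → shallow = {'data': [5, 3, 1], 'nested': {'a': [9, 6]}}
`deep = copy.deepcopy(original)` → deep = {'data': [5, 3, 1], 'nested': {'a': [9, 6]}}
`original['data'].append(460)` → original = {'data': [5, 3, 1, 460], 'nested': {'a': [9, 6]}}; shallow = {'data': [5, 3, 1, 460], 'nested': {'a': [9, 6]}}
`original['nested']['a'].append(830)` → original = {'data': [5, 3, 1, 460], 'nested': {'a': [9, 6, 830]}}; shallow = {'data': [5, 3, 1, 460], 'nested': {'a': [9, 6, 830]}}
`print(shallow['data'])` → prints [5, 3, 1, 460]
`print(shallow['nested']['a'])` → prints [9, 6, 830]
`print(deep['data'])` → prints [5, 3, 1]
`print(deep['nested']['a'])` → prints [9, 6]

Answer:
[5, 3, 1, 460]
[9, 6, 830]
[5, 3, 1]
[9, 6]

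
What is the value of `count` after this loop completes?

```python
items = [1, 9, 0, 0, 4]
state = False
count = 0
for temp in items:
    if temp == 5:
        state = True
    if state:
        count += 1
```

Count elements after first 5 in [1, 9, 0, 0, 4]
`count` takes the values: 0

Answer: 0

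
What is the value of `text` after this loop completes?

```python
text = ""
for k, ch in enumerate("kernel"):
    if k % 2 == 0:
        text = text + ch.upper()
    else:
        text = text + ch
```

Uppercase even positions in 'kernel'
`text` takes the values: "" → "K" → "Ke" → "KeR" → "KeRn" → "KeRnE" → "KeRnEl"

Answer: "KeRnEl"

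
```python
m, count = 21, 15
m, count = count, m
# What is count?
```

Trace:
`m, count = 21, 15` → m = 21; count = 15
`m, count = count, m` → m = 15; count = 21
So count = 21

Answer: 21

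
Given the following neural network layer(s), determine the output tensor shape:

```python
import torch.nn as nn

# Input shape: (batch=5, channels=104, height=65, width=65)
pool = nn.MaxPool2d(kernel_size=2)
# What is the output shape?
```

Input: (5, 104, 65, 65) -> Output: (5, 104, 32, 32)

Answer: (5, 104, 32, 32)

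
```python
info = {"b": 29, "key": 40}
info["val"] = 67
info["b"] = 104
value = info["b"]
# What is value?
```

Trace:
`info = {"b": 29, "key": 40}` → info = {'b': 29, 'key': 40}
`info["val"] = 67` → info = {'b': 29, 'key': 40, 'val': 67}
`info["b"] = 104` → info = {'b': 104, 'key': 40, 'val': 67}
`value = info["b"]` → value = 104
So value = 104

Answer: 104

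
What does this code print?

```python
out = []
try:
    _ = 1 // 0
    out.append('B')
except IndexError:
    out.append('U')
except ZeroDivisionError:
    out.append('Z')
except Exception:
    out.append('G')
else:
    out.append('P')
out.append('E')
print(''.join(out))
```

Execution trace: 'Z' (except ZeroDivisionError) → 'E' (after the try/except). Output: ZE

Answer: ZE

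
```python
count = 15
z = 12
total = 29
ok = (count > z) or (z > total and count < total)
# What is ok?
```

Trace:
`count = 15` → count = 15
`z = 12` → z = 12
`total = 29` → total = 29
`ok = (count > z) or (z > total and count < total)` → ok = True
So ok = True

Answer: True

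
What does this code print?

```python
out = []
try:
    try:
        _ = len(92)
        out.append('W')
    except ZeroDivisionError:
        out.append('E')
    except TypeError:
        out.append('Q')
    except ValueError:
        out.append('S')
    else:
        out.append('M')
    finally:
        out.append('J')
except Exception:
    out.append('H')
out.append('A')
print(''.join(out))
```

Execution trace: 'Q' (inner except TypeError) → 'J' (inner finally) → 'A' (after the try/except). Output: QJA

Answer: QJA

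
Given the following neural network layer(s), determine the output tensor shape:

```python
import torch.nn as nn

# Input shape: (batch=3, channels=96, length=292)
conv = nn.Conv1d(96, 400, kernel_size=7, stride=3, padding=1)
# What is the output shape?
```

Input: (3, 96, 292) -> Output: (3, 400, 96)

Answer: (3, 400, 96)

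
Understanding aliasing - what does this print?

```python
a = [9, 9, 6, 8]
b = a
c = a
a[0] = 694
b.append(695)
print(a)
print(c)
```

Key concept: multiple aliases.
Step by step:
`a = [9, 9, 6, 8]` → a = [9, 9, 6, 8]
`b = a` → b = [9, 9, 6, 8] (same object as a)
`c = a` → c = [9, 9, 6, 8] (same object as a, b)
`a[0] = 694` → a = [694, 9, 6, 8] (same object as b, c); b = [694, 9, 6, 8] (same object as a, c); c = [694, 9, 6, 8] (same object as a, b)
`b.append(695)` → a = [694, 9, 6, 8, 695] (same object as b, c); b = [694, 9, 6, 8, 695] (same object as a, c); c = [694, 9, 6, 8, 695] (same object as a, b)
`print(a)` → prints [694, 9, 6, 8, 695]
`print(c)` → prints [694, 9, 6, 8, 695]

Answer:
[694, 9, 6, 8, 695]
[694, 9, 6, 8, 695]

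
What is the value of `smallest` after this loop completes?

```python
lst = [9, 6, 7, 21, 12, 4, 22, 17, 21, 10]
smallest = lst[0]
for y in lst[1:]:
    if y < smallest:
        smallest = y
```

Minimum of [9, 6, 7, 21, 12, 4, 22, 17, 21, 10]
`smallest` takes the values: 9 → 6 → 4

Answer: 4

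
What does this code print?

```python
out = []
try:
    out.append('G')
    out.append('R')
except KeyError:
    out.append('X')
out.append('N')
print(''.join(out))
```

Execution trace: 'G' (try body) → 'R' (try body, no exception) → 'N' (after the try/except). Output: GRN

Answer: GRN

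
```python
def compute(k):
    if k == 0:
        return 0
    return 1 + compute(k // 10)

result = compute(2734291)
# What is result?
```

Count of digits of 2734291: 7

Answer: 7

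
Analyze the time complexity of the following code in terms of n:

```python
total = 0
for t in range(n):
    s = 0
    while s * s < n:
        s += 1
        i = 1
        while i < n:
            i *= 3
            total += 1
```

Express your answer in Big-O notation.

Each loop level contributes: n × √n × log n. Multiplying the contributions gives O(n√n log n).

Answer: O(n√n log n)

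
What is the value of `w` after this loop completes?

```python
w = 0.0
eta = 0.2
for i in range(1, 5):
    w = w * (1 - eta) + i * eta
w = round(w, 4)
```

Moving average with lr=0.2
`w` takes the values: 0.0 → 0.2 → 0.56 → 1.048 → 1.6384

Answer: 1.6384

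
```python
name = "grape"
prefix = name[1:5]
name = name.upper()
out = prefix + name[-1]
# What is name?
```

Trace:
`name = "grape"` → name = 'grape'
`prefix = name[1:5]` → prefix = 'rape'
`name = name.upper()` → name = 'GRAPE'
`out = prefix + name[-1]` → out = 'rapeE'
So name = 'GRAPE'

Answer: 'GRAPE'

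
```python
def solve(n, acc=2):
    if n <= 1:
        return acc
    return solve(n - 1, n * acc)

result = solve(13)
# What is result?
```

Accumulator trace (n, acc): (13, 2) -> (12, 26) -> (11, 312) -> (10, 3432) -> (9, 34320) -> (8, 308880) -> (7, 2471040) -> (6, 17297280) -> (5, 103783680) -> (4, 518918400) -> (3, 2075673600) -> (2, 6227020800) -> (1, 12454041600) -> return 12454041600

Answer: 12454041600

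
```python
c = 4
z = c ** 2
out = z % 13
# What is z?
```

Trace:
`c = 4` → c = 4
`z = c ** 2` → z = 16
`out = z % 13` → out = 3
So z = 16

Answer: 16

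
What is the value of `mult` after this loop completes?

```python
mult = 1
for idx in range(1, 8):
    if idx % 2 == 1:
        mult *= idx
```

Product of odd numbers 1 to 7
`mult` takes the values: 1 → 3 → 15 → 105

Answer: 105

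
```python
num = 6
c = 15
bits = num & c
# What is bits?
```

Trace:
`num = 6` → num = 6
`c = 15` → c = 15
`bits = num & c` → bits = 6
So bits = 6

Answer: 6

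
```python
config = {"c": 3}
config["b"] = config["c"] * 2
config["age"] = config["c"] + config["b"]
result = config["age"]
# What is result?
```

Trace:
`config = {"c": 3}` → config = {'c': 3}
`config["b"] = config["c"] * 2` → config = {'c': 3, 'b': 6}
`config["age"] = config["c"] + config["b"]` → config = {'c': 3, 'b': 6, 'age': 9}
`result = config["age"]` → result = 9
So result = 9

Answer: 9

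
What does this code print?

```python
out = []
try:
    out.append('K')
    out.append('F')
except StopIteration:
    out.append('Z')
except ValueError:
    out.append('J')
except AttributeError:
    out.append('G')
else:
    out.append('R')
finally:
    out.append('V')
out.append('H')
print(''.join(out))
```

Execution trace: 'K' (try body) → 'F' (try body, no exception) → 'R' (else) → 'V' (finally) → 'H' (after the try/except). Output: KFRVH

Answer: KFRVH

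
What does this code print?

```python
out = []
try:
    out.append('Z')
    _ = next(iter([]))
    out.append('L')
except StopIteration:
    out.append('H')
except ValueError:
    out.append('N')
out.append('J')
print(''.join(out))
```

Execution trace: 'Z' (try body) → 'H' (except StopIteration) → 'J' (after the try/except). Output: ZHJ

Answer: ZHJ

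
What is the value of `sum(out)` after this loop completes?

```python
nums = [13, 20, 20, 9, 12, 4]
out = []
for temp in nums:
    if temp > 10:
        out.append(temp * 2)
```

Sum of doubled values > 10
`out` takes the values: [] → [26] → [26, 40] → [26, 40, 40] → [26, 40, 40, 24]
So `sum(out)` = 130

Answer: 130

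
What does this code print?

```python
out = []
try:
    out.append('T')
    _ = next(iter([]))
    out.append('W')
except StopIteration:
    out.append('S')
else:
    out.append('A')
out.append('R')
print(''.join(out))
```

Execution trace: 'T' (try body) → 'S' (except StopIteration) → 'R' (after the try/except). Output: TSR

Answer: TSR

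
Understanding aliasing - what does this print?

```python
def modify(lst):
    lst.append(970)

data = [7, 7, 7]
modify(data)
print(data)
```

Key concept: function modifies passed list.
Step by step:
`data = [7, 7, 7]` → data = [7, 7, 7]
`modify(data)` → data = [7, 7, 7, 970]
`print(data)` → prints [7, 7, 7, 970]

Answer: [7, 7, 7, 970]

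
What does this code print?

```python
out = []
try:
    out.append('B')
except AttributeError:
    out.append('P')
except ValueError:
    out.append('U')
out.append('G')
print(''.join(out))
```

Execution trace: 'B' (try body, no exception) → 'G' (after the try/except). Output: BG

Answer: BG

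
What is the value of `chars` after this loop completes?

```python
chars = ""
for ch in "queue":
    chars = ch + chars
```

Reverse 'queue'
`chars` takes the values: "" → "q" → "uq" → "euq" → "ueuq" → "eueuq"

Answer: "eueuq"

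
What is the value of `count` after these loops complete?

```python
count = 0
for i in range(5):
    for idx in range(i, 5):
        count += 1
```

Upper triangle: 5 + 4 + ... + 1
`count` takes the values: 0 → 1 → 2 → 3 → 4 → 5 → 6 → 7 → 8 → 9 → 10 → 11 → 12 → 13 → 14 → 15

Answer: 15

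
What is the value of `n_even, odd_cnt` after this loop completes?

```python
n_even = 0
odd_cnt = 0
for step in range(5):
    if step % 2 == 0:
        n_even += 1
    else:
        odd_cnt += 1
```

Count evens and odds in range(5)
`n_even, odd_cnt` takes the values: (0, 0) → (1, 0) → (1, 1) → (2, 1) → (2, 2) → (3, 2)

Answer: 3, 2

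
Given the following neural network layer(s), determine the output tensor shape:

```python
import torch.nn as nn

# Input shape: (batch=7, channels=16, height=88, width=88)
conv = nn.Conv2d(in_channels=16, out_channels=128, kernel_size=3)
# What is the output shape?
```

Input: (7, 16, 88, 88) -> Output: (7, 128, 86, 86)

Answer: (7, 128, 86, 86)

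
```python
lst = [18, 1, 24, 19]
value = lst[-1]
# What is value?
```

Trace:
`lst = [18, 1, 24, 19]` → lst = [18, 1, 24, 19]
`value = lst[-1]` → value = 19
So value = 19

Answer: 19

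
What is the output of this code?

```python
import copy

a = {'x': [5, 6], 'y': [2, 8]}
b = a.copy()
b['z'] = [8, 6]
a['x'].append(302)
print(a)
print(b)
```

Key concept: shallow copy of dict with mutable values.
Step by step:
`a = {'x': [5, 6], 'y': [2, 8]}` → a = {'x': [5, 6], 'y': [2, 8]}
`b = a.copy()` → b = {'x': [5, 6], 'y': [2, 8]}
`b['z'] = [8, 6]` → b = {'x': [5, 6], 'y': [2, 8], 'z': [8, 6]}
`a['x'].append(302)` → a = {'x': [5, 6, 302], 'y': [2, 8]}; b = {'x': [5, 6, 302], 'y': [2, 8], 'z': [8, 6]}
`print(a)` → prints {'x': [5, 6, 302], 'y': [2, 8]}
`print(b)` → prints {'x': [5, 6, 302], 'y': [2, 8], 'z': [8, 6]}

Answer:
{'x': [5, 6, 302], 'y': [2, 8]}
{'x': [5, 6, 302], 'y': [2, 8], 'z': [8, 6]}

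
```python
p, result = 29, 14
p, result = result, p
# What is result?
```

Trace:
`p, result = 29, 14` → p = 29; result = 14
`p, result = result, p` → p = 14; result = 29
So result = 29

Answer: 29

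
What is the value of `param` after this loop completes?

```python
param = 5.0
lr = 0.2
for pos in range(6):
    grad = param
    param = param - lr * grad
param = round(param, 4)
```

Gradient descent: w = 5.0 * (1 - 0.2)^6
`param` takes the values: 5.0 → 4.0 → 3.2 → 2.56 → 2.048 → 1.6384 → 1.31072 → 1.3107

Answer: 1.3107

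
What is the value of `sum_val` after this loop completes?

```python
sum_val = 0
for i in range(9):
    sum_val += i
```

Sum of 0 to 8 = 36
`sum_val` takes the values: 0 → 1 → 3 → 6 → 10 → 15 → 21 → 28 → 36

Answer: 36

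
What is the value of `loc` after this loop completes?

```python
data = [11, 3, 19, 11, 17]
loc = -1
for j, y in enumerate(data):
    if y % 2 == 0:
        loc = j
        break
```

First even number index in [11, 3, 19, 11, 17]
`loc` takes the values: -1

Answer: -1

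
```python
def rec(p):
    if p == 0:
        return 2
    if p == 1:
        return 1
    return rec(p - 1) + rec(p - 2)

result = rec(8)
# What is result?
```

Build up from base cases: rec(0)=2, rec(1)=1, rec(2)=3, rec(3)=4, rec(4)=7, rec(5)=11, rec(6)=18, ..., rec(8)=47

Answer: 47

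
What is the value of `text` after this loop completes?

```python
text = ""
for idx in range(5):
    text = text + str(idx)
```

Concatenate digits 0 to 4
`text` takes the values: "" → "0" → "01" → "012" → "0123" → "01234"

Answer: "01234"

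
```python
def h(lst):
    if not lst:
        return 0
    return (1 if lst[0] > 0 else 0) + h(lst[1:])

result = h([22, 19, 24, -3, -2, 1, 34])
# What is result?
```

Count of positive elements in [22, 19, 24, -3, -2, 1, 34] = 5

Answer: 5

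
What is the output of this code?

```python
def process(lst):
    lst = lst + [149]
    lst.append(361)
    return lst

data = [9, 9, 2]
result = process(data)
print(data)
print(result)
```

Key concept: rebinding parameter vs mutation.
Step by step:
`data = [9, 9, 2]` → data = [9, 9, 2]
`result = process(data)` → result = [9, 9, 2, 149, 361]
`print(data)` → prints [9, 9, 2]
`print(result)` → prints [9, 9, 2, 149, 361]

Answer:
[9, 9, 2]
[9, 9, 2, 149, 361]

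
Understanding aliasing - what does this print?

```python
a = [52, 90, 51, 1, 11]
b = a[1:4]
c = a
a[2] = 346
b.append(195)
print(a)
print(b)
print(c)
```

Key concept: slice vs alias.
Step by step:
`a = [52, 90, 51, 1, 11]` → a = [52, 90, 51, 1, 11]
`b = a[1:4]` → b = [90, 51, 1]
`c = a` → c = [52, 90, 51, 1, 11] (same object as a)
`a[2] = 346` → a = [52, 90, 346, 1, 11] (same object as c); c = [52, 90, 346, 1, 11] (same object as a)
`b.append(195)` → b = [90, 51, 1, 195]
`print(a)` → prints [52, 90, 346, 1, 11]
`print(b)` → prints [90, 51, 1, 195]
`print(c)` → prints [52, 90, 346, 1, 11]

Answer:
[52, 90, 346, 1, 11]
[90, 51, 1, 195]
[52, 90, 346, 1, 11]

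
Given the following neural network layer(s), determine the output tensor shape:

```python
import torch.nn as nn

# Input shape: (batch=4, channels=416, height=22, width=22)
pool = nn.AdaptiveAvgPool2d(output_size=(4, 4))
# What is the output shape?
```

Input: (4, 416, 22, 22) -> Output: (4, 416, 4, 4)

Answer: (4, 416, 4, 4)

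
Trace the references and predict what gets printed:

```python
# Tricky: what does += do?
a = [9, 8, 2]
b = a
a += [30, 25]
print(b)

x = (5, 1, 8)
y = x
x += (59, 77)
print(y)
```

Key concept: += behavior differs for mutable vs immutable.
Step by step:
`a = [9, 8, 2]` → a = [9, 8, 2]
`b = a` → b = [9, 8, 2] (same object as a)
`a += [30, 25]` → a = [9, 8, 2, 30, 25] (same object as b); b = [9, 8, 2, 30, 25] (same object as a)
`print(b)` → prints [9, 8, 2, 30, 25]
`x = (5, 1, 8)` → x = (5, 1, 8)
`y = x` → y = (5, 1, 8)
`x += (59, 77)` → x = (5, 1, 8, 59, 77)
`print(y)` → prints (5, 1, 8)

Answer:
[9, 8, 2, 30, 25]
(5, 1, 8)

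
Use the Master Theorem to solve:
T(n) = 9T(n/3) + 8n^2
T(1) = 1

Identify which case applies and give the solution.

a=9, b=3, f(n)=8n^2. log_3(9) = 2. Since c=2 = 2, Case 2 applies: T(n) = Θ(n^log_b(a) · log n) = O(n^2 log n).

Answer: O(n^2 log n) - Case 2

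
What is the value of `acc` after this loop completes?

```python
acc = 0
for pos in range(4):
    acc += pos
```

Sum of 0 to 3 = 6
`acc` takes the values: 0 → 1 → 3 → 6

Answer: 6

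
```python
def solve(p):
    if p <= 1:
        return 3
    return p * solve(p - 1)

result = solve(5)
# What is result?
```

solve(5) = 5 * 4 * 3 * 2 * 3 = 360

Answer: 360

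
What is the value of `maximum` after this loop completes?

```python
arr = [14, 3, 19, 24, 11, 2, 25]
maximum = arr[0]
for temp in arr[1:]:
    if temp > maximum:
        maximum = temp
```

Maximum of [14, 3, 19, 24, 11, 2, 25]
`maximum` takes the values: 14 → 19 → 24 → 25

Answer: 25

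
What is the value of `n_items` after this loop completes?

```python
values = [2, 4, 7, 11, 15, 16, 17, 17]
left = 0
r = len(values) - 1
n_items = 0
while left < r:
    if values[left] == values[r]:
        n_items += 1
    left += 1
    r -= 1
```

Count matching pairs from ends
`n_items` takes the values: 0

Answer: 0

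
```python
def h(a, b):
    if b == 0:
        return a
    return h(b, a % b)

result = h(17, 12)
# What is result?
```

h(17, 12) -> h(12, 5) -> h(5, 2) -> h(2, 1) -> h(1, 0) -> 1

Answer: 1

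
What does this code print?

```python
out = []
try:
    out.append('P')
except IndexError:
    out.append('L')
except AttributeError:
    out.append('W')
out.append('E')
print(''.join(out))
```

Execution trace: 'P' (try body, no exception) → 'E' (after the try/except). Output: PE

Answer: PE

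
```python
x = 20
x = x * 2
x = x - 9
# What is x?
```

Trace:
`x = 20` → x = 20
`x = x * 2` → x = 40
`x = x - 9` → x = 31
So x = 31

Answer: 31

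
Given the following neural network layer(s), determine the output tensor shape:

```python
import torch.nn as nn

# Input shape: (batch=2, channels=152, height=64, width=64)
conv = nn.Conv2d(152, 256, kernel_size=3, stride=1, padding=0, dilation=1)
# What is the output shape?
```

Input: (2, 152, 64, 64) -> Output: (2, 256, 62, 62)

Answer: (2, 256, 62, 62)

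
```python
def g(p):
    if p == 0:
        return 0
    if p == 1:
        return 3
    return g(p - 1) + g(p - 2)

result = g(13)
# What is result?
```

Build up from base cases: g(0)=0, g(1)=3, g(2)=3, g(3)=6, g(4)=9, g(5)=15, g(6)=24, ..., g(13)=699

Answer: 699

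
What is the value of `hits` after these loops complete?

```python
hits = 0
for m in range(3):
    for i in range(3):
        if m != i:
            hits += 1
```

3² - 3 (exclude diagonal)
`hits` takes the values: 0 → 1 → 2 → 3 → 4 → 5 → 6

Answer: 6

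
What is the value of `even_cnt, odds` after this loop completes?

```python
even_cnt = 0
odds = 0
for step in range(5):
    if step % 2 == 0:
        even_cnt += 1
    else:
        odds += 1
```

Count evens and odds in range(5)
`even_cnt, odds` takes the values: (0, 0) → (1, 0) → (1, 1) → (2, 1) → (2, 2) → (3, 2)

Answer: 3, 2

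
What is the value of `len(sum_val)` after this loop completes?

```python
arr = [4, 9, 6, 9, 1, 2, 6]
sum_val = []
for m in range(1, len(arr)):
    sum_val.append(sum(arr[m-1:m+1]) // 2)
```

Number of 2-element averages
`sum_val` takes the values: [] → [6] → [6, 7] → [6, 7, 7] → [6, 7, 7, 5] → [6, 7, 7, 5, 1] → [6, 7, 7, 5, 1, 4]
So `len(sum_val)` = 6

Answer: 6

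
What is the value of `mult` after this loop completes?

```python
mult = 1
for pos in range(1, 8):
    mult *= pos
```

7! = 5040
`mult` takes the values: 1 → 2 → 6 → 24 → 120 → 720 → 5040

Answer: 5040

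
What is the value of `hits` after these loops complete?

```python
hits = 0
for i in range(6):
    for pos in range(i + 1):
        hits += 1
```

Triangle: 1 + 2 + ... + 6
`hits` takes the values: 0 → 1 → 2 → 3 → 4 → 5 → 6 → 7 → 8 → 9 → 10 → 11 → 12 → 13 → 14 → 15 → 16 → 17 → 18 → 19 → 20 → 21

Answer: 21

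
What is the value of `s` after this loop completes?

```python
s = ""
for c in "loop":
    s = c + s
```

Reverse 'loop'
`s` takes the values: "" → "l" → "ol" → "ool" → "pool"

Answer: "pool"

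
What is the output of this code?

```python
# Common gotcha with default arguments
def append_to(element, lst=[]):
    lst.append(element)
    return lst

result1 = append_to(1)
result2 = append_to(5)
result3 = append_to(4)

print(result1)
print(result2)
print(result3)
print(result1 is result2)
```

Key concept: mutable default argument gotcha.
Step by step:
`result1 = append_to(1)` → result1 = [1]
`result2 = append_to(5)` → result1 = [1, 5] (same object as result2); result2 = [1, 5] (same object as result1)
`result3 = append_to(4)` → result1 = [1, 5, 4] (same object as result2, result3); result2 = [1, 5, 4] (same object as result1, result3); result3 = [1, 5, 4] (same object as result1, result2)
`print(result1)` → prints [1, 5, 4]
`print(result2)` → prints [1, 5, 4]
`print(result3)` → prints [1, 5, 4]
`print(result1 is result2)` → prints True

Answer:
[1, 5, 4]
[1, 5, 4]
[1, 5, 4]
True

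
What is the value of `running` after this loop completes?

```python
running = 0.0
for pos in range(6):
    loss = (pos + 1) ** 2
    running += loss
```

Sum of squared losses 1² + 2² + ... + 6²
`running` takes the values: 0.0 → 1.0 → 5.0 → 14.0 → 30.0 → 55.0 → 91.0

Answer: 91.0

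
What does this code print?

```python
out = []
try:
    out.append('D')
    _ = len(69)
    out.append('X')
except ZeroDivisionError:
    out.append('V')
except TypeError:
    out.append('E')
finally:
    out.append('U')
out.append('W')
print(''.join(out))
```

Execution trace: 'D' (try body) → 'E' (except TypeError) → 'U' (finally) → 'W' (after the try/except). Output: DEUW

Answer: DEUW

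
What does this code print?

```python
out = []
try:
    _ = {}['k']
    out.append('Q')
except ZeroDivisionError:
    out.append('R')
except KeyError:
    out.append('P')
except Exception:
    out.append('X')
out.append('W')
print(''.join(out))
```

Execution trace: 'P' (except KeyError) → 'W' (after the try/except). Output: PW

Answer: PW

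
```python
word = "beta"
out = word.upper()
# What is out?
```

Trace:
`word = "beta"` → word = 'beta'
`out = word.upper()` → out = 'BETA'
So out = 'BETA'

Answer: 'BETA'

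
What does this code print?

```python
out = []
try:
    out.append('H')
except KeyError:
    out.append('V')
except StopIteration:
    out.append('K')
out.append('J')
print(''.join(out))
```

Execution trace: 'H' (try body, no exception) → 'J' (after the try/except). Output: HJ

Answer: HJ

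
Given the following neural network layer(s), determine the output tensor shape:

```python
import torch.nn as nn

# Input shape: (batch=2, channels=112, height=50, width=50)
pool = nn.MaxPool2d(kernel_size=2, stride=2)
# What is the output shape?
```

Input: (2, 112, 50, 50) -> Output: (2, 112, 25, 25)

Answer: (2, 112, 25, 25)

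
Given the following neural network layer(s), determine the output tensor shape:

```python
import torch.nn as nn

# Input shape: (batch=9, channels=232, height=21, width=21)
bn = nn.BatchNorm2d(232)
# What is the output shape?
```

Input: (9, 232, 21, 21) -> Output: (9, 232, 21, 21)

Answer: (9, 232, 21, 21)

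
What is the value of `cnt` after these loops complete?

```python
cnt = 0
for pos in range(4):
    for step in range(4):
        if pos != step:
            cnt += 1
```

4² - 4 (exclude diagonal)
`cnt` takes the values: 0 → 1 → 2 → 3 → 4 → 5 → 6 → 7 → 8 → 9 → 10 → 11 → 12

Answer: 12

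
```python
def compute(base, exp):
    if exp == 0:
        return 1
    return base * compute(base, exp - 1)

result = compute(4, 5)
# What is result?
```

compute(4, 5) = 4 * 4 * 4 * 4 * 4 = 1024

Answer: 1024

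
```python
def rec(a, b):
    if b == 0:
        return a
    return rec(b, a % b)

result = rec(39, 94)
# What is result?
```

rec(39, 94) -> rec(94, 39) -> rec(39, 16) -> rec(16, 7) -> rec(7, 2) -> rec(2, 1) -> rec(1, 0) -> 1

Answer: 1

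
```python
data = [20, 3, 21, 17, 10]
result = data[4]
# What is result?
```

Trace:
`data = [20, 3, 21, 17, 10]` → data = [20, 3, 21, 17, 10]
`result = data[4]` → result = 10
So result = 10

Answer: 10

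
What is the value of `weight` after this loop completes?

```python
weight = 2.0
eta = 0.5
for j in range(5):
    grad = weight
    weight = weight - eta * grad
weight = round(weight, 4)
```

Gradient descent: w = 2.0 * (1 - 0.5)^5
`weight` takes the values: 2.0 → 1.0 → 0.5 → 0.25 → 0.125 → 0.0625

Answer: 0.0625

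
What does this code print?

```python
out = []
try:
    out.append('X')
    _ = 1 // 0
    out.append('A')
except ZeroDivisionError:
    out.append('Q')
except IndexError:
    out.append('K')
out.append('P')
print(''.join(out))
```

Execution trace: 'X' (try body) → 'Q' (except ZeroDivisionError) → 'P' (after the try/except). Output: XQP

Answer: XQP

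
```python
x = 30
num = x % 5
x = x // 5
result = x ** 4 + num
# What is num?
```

Trace:
`x = 30` → x = 30
`num = x % 5` → num = 0
`x = x // 5` → x = 6
`result = x ** 4 + num` → result = 1296
So num = 0

Answer: 0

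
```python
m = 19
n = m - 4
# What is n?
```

Trace:
`m = 19` → m = 19
`n = m - 4` → n = 15
So n = 15

Answer: 15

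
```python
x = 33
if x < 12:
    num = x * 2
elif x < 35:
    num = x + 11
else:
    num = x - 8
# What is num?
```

Trace:
`x = 33` → x = 33
`if x < 12: ...` → x < 12 is False, x < 35 is True → num = 44
So num = 44

Answer: 44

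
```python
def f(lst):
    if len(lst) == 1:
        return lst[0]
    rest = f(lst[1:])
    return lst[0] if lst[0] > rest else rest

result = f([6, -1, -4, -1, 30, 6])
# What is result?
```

Recursive max over [6, -1, -4, -1, 30, 6] = 30

Answer: 30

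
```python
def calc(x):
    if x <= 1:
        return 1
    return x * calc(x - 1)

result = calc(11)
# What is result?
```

calc(11) = 11 * 10 * 9 * 8 * 7 * 6 * 5 * 4 * 3 * 2 * 1 = 39916800

Answer: 39916800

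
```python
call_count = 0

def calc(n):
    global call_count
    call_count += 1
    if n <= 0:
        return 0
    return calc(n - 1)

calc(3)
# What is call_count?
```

Linear recursion stepping by 1: 4 calls from n=3 down to ≤0.

Answer: 4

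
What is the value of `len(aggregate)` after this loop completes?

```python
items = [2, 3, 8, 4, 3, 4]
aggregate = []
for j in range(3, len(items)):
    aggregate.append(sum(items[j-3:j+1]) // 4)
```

Number of 4-element averages
`aggregate` takes the values: [] → [4] → [4, 4] → [4, 4, 4]
So `len(aggregate)` = 3

Answer: 3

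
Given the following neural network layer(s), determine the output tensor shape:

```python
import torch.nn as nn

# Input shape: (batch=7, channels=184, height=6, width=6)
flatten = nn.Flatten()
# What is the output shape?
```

Input: (7, 184, 6, 6) -> Output: (7, 6624)

Answer: (7, 6624)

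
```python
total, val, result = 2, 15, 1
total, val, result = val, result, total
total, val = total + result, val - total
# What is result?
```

Trace:
`total, val, result = 2, 15, 1` → total = 2; val = 15; result = 1
`total, val, result = val, result, total` → total = 15; val = 1; result = 2
`total, val = total + result, val - total` → total = 17; val = -14
So result = 2

Answer: 2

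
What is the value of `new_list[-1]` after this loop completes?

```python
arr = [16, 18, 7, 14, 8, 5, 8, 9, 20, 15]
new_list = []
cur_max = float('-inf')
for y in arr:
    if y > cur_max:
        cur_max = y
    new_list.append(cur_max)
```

Running max ends at 20
`new_list` takes the values: [] → [16] → [16, 18] → [16, 18, 18] → [16, 18, 18, 18] → [16, 18, 18, 18, 18] → [16, 18, 18, 18, 18, 18] → [16, 18, 18, 18, 18, 18, 18] → [16, 18, 18, 18, 18, 18, 18, 18] → [16, 18, 18, 18, 18, 18, 18, 18, 20] → [16, 18, 18, 18, 18, 18, 18, 18, 20, 20]
So `new_list[-1]` = 20

Answer: 20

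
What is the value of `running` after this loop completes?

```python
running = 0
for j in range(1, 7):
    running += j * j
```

Sum of squares 1² to 6² = 91
`running` takes the values: 0 → 1 → 5 → 14 → 30 → 55 → 91

Answer: 91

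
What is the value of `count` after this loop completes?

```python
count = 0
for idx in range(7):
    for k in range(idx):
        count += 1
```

Triangle number: 0+1+2+...+6
`count` takes the values: 0 → 1 → 2 → 3 → 4 → 5 → 6 → 7 → 8 → 9 → 10 → 11 → 12 → 13 → 14 → 15 → 16 → 17 → 18 → 19 → 20 → 21

Answer: 21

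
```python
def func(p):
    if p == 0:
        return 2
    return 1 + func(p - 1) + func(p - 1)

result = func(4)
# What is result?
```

func(p) = 1 + 2·func(p-1), func(0)=2. Closed form: (2+1)·2^4 - 1 = 47.

Answer: 47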